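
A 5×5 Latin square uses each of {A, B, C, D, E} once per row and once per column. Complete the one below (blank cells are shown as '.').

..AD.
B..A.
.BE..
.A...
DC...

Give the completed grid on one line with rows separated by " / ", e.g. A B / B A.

C E A D B / B D C A E / A B E C D / E A D B C / D C B E A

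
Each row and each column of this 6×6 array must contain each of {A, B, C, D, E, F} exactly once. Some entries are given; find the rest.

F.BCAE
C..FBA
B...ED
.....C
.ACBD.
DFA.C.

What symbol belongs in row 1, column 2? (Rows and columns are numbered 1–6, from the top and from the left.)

D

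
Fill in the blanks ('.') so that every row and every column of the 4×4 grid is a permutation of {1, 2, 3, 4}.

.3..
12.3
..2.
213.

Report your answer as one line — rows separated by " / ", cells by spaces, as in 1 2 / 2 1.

At row 1, column 1: row 1 has {3}; column 1 has {1,2}; that leaves 4.
At row 1, column 3: row 1 has {3,4}; column 3 has {2,3}; that leaves 1.
At row 1, column 4: row 1 has {1,3,4}; column 4 has {3}; that leaves 2.
At row 2, column 3: row 2 has {1,2,3}; column 3 has {1,2,3}; that leaves 4.
At row 3, column 1: row 3 has {2}; column 1 has {1,2,4}; that leaves 3.
At row 3, column 2: row 3 has {2,3}; column 2 has {1,2,3}; that leaves 4.
At row 3, column 4: row 3 has {2,3,4}; column 4 has {2,3}; that leaves 1.
At row 4, column 4: row 4 has {1,2,3}; column 4 has {1,2,3}; that leaves 4.

4 3 1 2 / 1 2 4 3 / 3 4 2 1 / 2 1 3 4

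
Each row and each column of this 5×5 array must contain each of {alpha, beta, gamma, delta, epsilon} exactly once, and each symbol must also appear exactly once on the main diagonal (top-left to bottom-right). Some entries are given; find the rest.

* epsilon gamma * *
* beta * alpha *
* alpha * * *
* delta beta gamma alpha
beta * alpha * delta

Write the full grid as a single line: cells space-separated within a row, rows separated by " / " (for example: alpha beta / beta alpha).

alpha epsilon gamma delta beta / gamma beta delta alpha epsilon / delta alpha epsilon beta gamma / epsilon delta beta gamma alpha / beta gamma alpha epsilon delta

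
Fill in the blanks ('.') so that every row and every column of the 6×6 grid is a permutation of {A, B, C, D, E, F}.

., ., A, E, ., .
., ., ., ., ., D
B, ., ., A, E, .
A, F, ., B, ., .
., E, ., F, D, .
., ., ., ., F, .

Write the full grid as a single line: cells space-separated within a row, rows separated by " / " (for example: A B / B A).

(r2,c4): row 2 has {D}; column 4 has {A,B,E,F}, so it must be C.
(r4,c5): row 4 has {A,B,F}; column 5 has {D,E,F}, so it must be C.
(r4,c6): row 4 has {A,B,C,F}; column 6 has {D}, so it must be E.
(r5,c1): row 5 has {D,E,F}; column 1 has {A,B}, so it must be C.
(r5,c3): row 5 has {C,D,E,F}; column 3 has {A}, so it must be B.
(r5,c6): row 5 has {B,C,D,E,F}; column 6 has {D,E}, so it must be A.
(r6,c4): row 6 has {F}; column 4 has {A,B,C,E,F}, so it must be D.
(r1,c5): row 1 has {A,E}; column 5 has {C,D,E,F}, so it must be B.
(r2,c5): row 2 has {C,D}; column 5 has {B,C,D,E,F}, so it must be A.
(r4,c3): row 4 has {A,B,C,E,F}; column 3 has {A,B}, so it must be D.
(r6,c1): row 6 has {D,F}; column 1 has {A,B,C}, so it must be E.
(r6,c3): row 6 has {D,E,F}; column 3 has {A,B,D}, so it must be C.
(r6,c6): row 6 has {C,D,E,F}; column 6 has {A,D,E}, so it must be B.
(r2,c1): row 2 has {A,C,D}; column 1 has {A,B,C,E}, so it must be F.
(r2,c2): row 2 has {A,C,D,F}; column 2 has {E,F}, so it must be B.
(r2,c3): row 2 has {A,B,C,D,F}; column 3 has {A,B,C,D}, so it must be E.
(r3,c3): row 3 has {A,B,E}; column 3 has {A,B,C,D,E}, so it must be F.
(r3,c6): row 3 has {A,B,E,F}; column 6 has {A,B,D,E}, so it must be C.
(r6,c2): row 6 has {B,C,D,E,F}; column 2 has {B,E,F}, so it must be A.
(r1,c1): row 1 has {A,B,E}; column 1 has {A,B,C,E,F}, so it must be D.
(r1,c2): row 1 has {A,B,D,E}; column 2 has {A,B,E,F}, so it must be C.
(r1,c6): row 1 has {A,B,C,D,E}; column 6 has {A,B,C,D,E}, so it must be F.
(r3,c2): row 3 has {A,B,C,E,F}; column 2 has {A,B,C,E,F}, so it must be D.

D C A E B F / F B E C A D / B D F A E C / A F D B C E / C E B F D A / E A C D F B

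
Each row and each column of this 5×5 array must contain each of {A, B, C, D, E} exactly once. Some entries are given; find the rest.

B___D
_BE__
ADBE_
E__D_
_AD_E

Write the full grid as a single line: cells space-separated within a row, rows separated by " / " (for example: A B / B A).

(r3,c5) = C
(r4,c2) = C
(r4,c3) = A
(r4,c5) = B
(r5,c1) = C
(r5,c4) = B
(r1,c2) = E
(r1,c3) = C
(r1,c4) = A
(r2,c1) = D
(r2,c4) = C
(r2,c5) = A

B E C A D / D B E C A / A D B E C / E C A D B / C A D B E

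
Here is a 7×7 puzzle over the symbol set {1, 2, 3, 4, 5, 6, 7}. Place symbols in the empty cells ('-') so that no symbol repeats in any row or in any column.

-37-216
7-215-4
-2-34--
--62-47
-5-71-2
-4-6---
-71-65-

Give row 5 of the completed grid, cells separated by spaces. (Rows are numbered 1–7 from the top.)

3 5 4 7 1 6 2

(r2,c2) = 6
(r2,c6) = 3
(r3,c3) = 5
(r3,c7) = 1
(r4,c2) = 1
(r4,c5) = 3
(r5,c6) = 6
(r6,c3) = 3
(r6,c5) = 7
(r6,c6) = 2
(r6,c7) = 5
(r7,c4) = 4
(r7,c7) = 3
(r1,c4) = 5
(r3,c1) = 6
(r3,c6) = 7
(r4,c1) = 5
(r5,c3) = 4
(r6,c1) = 1
(r7,c1) = 2
(r1,c1) = 4
(r5,c1) = 3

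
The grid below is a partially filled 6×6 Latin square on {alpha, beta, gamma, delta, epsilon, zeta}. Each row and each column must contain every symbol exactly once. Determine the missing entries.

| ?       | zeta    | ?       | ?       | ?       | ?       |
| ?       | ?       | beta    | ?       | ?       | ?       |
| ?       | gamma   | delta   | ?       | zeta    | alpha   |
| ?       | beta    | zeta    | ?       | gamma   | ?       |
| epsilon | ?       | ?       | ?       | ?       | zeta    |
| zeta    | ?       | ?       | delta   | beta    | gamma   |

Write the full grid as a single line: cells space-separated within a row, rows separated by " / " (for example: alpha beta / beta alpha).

alpha zeta epsilon gamma delta beta / gamma alpha beta zeta epsilon delta / beta gamma delta epsilon zeta alpha / delta beta zeta alpha gamma epsilon / epsilon delta gamma beta alpha zeta / zeta epsilon alpha delta beta gamma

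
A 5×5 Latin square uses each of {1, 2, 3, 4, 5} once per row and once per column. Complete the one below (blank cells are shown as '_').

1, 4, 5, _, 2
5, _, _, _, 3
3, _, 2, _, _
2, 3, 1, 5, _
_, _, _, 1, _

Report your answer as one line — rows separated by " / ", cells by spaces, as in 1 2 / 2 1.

1 4 5 3 2 / 5 1 4 2 3 / 3 5 2 4 1 / 2 3 1 5 4 / 4 2 3 1 5

(r1,c4) = 3
(r2,c3) = 4
(r2,c4) = 2
(r3,c4) = 4
(r4,c5) = 4
(r5,c1) = 4
(r5,c3) = 3
(r5,c5) = 5
(r2,c2) = 1
(r3,c2) = 5
(r3,c5) = 1
(r5,c2) = 2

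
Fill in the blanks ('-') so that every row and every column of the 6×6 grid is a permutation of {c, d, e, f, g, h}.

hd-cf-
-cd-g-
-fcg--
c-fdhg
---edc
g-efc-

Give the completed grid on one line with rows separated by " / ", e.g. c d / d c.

h d g c f e / e c d h g f / d f c g e h / c e f d h g / f g h e d c / g h e f c d

At row 1, column 3: row 1 has {c,d,f,h}; column 3 has {c,d,e,f}; that leaves g.
At row 1, column 6: row 1 has {c,d,f,g,h}; column 6 has {c,g}; that leaves e.
At row 2, column 4: row 2 has {c,d,g}; column 4 has {c,d,e,f,g}; that leaves h.
At row 2, column 6: row 2 has {c,d,g,h}; column 6 has {c,e,g}; that leaves f.
At row 3, column 5: row 3 has {c,f,g}; column 5 has {c,d,f,g,h}; that leaves e.
At row 4, column 2: row 4 has {c,d,f,g,h}; column 2 has {c,d,f}; that leaves e.
At row 5, column 1: row 5 has {c,d,e}; column 1 has {c,g,h}; that leaves f.
At row 5, column 3: row 5 has {c,d,e,f}; column 3 has {c,d,e,f,g}; that leaves h.
At row 6, column 2: row 6 has {c,e,f,g}; column 2 has {c,d,e,f}; that leaves h.
At row 6, column 6: row 6 has {c,e,f,g,h}; column 6 has {c,e,f,g}; that leaves d.
At row 2, column 1: row 2 has {c,d,f,g,h}; column 1 has {c,f,g,h}; that leaves e.
At row 3, column 1: row 3 has {c,e,f,g}; column 1 has {c,e,f,g,h}; that leaves d.
At row 3, column 6: row 3 has {c,d,e,f,g}; column 6 has {c,d,e,f,g}; that leaves h.
At row 5, column 2: row 5 has {c,d,e,f,h}; column 2 has {c,d,e,f,h}; that leaves g.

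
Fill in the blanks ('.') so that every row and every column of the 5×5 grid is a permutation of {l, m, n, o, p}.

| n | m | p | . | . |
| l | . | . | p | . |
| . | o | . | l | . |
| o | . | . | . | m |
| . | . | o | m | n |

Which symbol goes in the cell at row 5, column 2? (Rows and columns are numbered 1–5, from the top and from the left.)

l

(r1,c4): row 1 has {m,n,p}; column 4 has {l,m,p}, so it must be o.
(r1,c5): row 1 has {m,n,o,p}; column 5 has {m,n}, so it must be l.
(r2,c2): row 2 has {l,p}; column 2 has {m,o}, so it must be n.
(r2,c3): row 2 has {l,n,p}; column 3 has {o,p}, so it must be m.
(r2,c5): row 2 has {l,m,n,p}; column 5 has {l,m,n}, so it must be o.
(r3,c3): row 3 has {l,o}; column 3 has {m,o,p}, so it must be n.
(r3,c5): row 3 has {l,n,o}; column 5 has {l,m,n,o}, so it must be p.
(r4,c3): row 4 has {m,o}; column 3 has {m,n,o,p}, so it must be l.
(r4,c4): row 4 has {l,m,o}; column 4 has {l,m,o,p}, so it must be n.
(r5,c1): row 5 has {m,n,o}; column 1 has {l,n,o}, so it must be p.
(r5,c2): row 5 has {m,n,o,p}; column 2 has {m,n,o}, so it must be l.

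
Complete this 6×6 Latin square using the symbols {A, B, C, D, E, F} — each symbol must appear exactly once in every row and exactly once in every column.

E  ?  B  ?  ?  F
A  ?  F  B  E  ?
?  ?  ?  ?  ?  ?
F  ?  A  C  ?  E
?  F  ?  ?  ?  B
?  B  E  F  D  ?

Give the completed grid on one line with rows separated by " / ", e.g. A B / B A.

Cell (r4,c2): row 4 has {A,C,E,F}; column 2 has {B,F} → D.
Cell (r4,c5): row 4 has {A,C,D,E,F}; column 5 has {D,E} → B.
Cell (r6,c1): row 6 has {B,D,E,F}; column 1 has {A,E,F} → C.
Cell (r6,c6): row 6 has {B,C,D,E,F}; column 6 has {B,E,F} → A.
Cell (r2,c2): row 2 has {A,B,E,F}; column 2 has {B,D,F} → C.
Cell (r2,c6): row 2 has {A,B,C,E,F}; column 6 has {A,B,E,F} → D.
Cell (r3,c6): row 3 is empty so far; column 6 has {A,B,D,E,F} → C.
Cell (r5,c1): row 5 has {B,F}; column 1 has {A,C,E,F} → D.
Cell (r5,c3): row 5 has {B,D,F}; column 3 has {A,B,E,F} → C.
Cell (r5,c5): row 5 has {B,C,D,F}; column 5 has {B,D,E} → A.
Cell (r1,c2): row 1 has {B,E,F}; column 2 has {B,C,D,F} → A.
Cell (r1,c4): row 1 has {A,B,E,F}; column 4 has {B,C,F} → D.
Cell (r1,c5): row 1 has {A,B,D,E,F}; column 5 has {A,B,D,E} → C.
Cell (r3,c1): row 3 has {C}; column 1 has {A,C,D,E,F} → B.
Cell (r3,c2): row 3 has {B,C}; column 2 has {A,B,C,D,F} → E.
Cell (r3,c3): row 3 has {B,C,E}; column 3 has {A,B,C,E,F} → D.
Cell (r3,c4): row 3 has {B,C,D,E}; column 4 has {B,C,D,F} → A.
Cell (r3,c5): row 3 has {A,B,C,D,E}; column 5 has {A,B,C,D,E} → F.
Cell (r5,c4): row 5 has {A,B,C,D,F}; column 4 has {A,B,C,D,F} → E.

E A B D C F / A C F B E D / B E D A F C / F D A C B E / D F C E A B / C B E F D A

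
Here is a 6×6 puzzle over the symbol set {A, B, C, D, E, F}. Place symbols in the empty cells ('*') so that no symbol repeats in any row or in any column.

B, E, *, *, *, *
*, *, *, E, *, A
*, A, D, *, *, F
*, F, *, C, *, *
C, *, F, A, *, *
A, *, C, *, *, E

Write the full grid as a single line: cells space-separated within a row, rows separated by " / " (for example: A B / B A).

(r1,c3) = A
(r2,c3) = B
(r3,c1) = E
(r3,c4) = B
(r3,c5) = C
(r4,c1) = D
(r4,c3) = E
(r4,c6) = B
(r5,c6) = D
(r1,c6) = C
(r2,c1) = F
(r2,c5) = D
(r4,c5) = A
(r5,c2) = B
(r5,c5) = E
(r6,c2) = D
(r6,c4) = F
(r6,c5) = B
(r1,c4) = D
(r1,c5) = F
(r2,c2) = C

B E A D F C / F C B E D A / E A D B C F / D F E C A B / C B F A E D / A D C F B E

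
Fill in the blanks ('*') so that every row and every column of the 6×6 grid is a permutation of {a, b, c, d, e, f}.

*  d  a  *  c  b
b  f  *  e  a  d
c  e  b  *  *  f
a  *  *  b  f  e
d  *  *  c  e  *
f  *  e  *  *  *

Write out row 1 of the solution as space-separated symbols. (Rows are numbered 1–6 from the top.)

e d a f c b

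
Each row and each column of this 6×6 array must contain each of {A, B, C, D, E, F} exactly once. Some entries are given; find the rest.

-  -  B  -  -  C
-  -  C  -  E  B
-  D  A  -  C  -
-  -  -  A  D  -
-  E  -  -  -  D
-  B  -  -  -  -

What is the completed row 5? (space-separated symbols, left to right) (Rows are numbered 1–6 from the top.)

A E F C B D

(r5,c3) = F
(r4,c3) = E
(r4,c6) = F
(r6,c3) = D
(r3,c6) = E
(r4,c2) = C
(r6,c6) = A
(r4,c1) = B
(r6,c5) = F
(r1,c5) = A
(r3,c1) = F
(r3,c4) = B
(r5,c4) = C
(r5,c5) = B
(r6,c4) = E
(r1,c2) = F
(r1,c4) = D
(r2,c2) = A
(r2,c4) = F
(r5,c1) = A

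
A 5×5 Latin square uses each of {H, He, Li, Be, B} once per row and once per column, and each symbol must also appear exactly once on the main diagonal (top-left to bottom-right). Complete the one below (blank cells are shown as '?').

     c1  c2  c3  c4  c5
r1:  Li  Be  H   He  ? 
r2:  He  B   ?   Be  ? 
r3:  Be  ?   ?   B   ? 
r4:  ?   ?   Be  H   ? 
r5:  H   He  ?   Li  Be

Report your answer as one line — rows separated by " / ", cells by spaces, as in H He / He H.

Li Be H He B / He B Li Be H / Be H He B Li / B Li Be H He / H He B Li Be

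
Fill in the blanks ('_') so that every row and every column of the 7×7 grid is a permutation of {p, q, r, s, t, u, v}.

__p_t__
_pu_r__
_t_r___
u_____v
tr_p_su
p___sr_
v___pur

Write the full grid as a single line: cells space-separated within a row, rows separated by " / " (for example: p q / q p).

r v p u t q s / s p u v r t q / q t s r u v p / u s r t q p v / t r q p v s u / p u v q s r t / v q t s p u r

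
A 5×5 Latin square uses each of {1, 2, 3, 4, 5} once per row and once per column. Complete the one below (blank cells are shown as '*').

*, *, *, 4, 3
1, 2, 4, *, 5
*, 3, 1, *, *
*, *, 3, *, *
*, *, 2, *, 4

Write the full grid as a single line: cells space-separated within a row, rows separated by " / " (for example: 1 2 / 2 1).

2 1 5 4 3 / 1 2 4 3 5 / 4 3 1 5 2 / 5 4 3 2 1 / 3 5 2 1 4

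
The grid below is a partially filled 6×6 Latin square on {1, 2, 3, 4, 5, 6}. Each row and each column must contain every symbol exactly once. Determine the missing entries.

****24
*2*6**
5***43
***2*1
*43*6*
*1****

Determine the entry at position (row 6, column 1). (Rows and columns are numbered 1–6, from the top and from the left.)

(r2,c6): row 2 has {2,6}; column 6 has {1,3,4}, so it must be 5.
(r3,c2): row 3 has {3,4,5}; column 2 has {1,2,4}, so it must be 6.
(r3,c4): row 3 has {3,4,5,6}; column 4 has {2,6}, so it must be 1.
(r5,c4): row 5 has {3,4,6}; column 4 has {1,2,6}, so it must be 5.
(r5,c6): row 5 has {3,4,5,6}; column 6 has {1,3,4,5}, so it must be 2.
(r6,c6): row 6 has {1}; column 6 has {1,2,3,4,5}, so it must be 6.
(r1,c4): row 1 has {2,4}; column 4 has {1,2,5,6}, so it must be 3.
(r3,c3): row 3 has {1,3,4,5,6}; column 3 has {3}, so it must be 2.
(r5,c1): row 5 has {2,3,4,5,6}; column 1 has {5}, so it must be 1.
(r6,c4): row 6 has {1,6}; column 4 has {1,2,3,5,6}, so it must be 4.
(r1,c1): row 1 has {2,3,4}; column 1 has {1,5}, so it must be 6.
(r1,c2): row 1 has {2,3,4,6}; column 2 has {1,2,4,6}, so it must be 5.
(r1,c3): row 1 has {2,3,4,5,6}; column 3 has {2,3}, so it must be 1.
(r2,c3): row 2 has {2,5,6}; column 3 has {1,2,3}, so it must be 4.
(r4,c2): row 4 has {1,2}; column 2 has {1,2,4,5,6}, so it must be 3.
(r4,c5): row 4 has {1,2,3}; column 5 has {2,4,6}, so it must be 5.
(r6,c3): row 6 has {1,4,6}; column 3 has {1,2,3,4}, so it must be 5.
(r6,c5): row 6 has {1,4,5,6}; column 5 has {2,4,5,6}, so it must be 3.
(r2,c1): row 2 has {2,4,5,6}; column 1 has {1,5,6}, so it must be 3.
(r2,c5): row 2 has {2,3,4,5,6}; column 5 has {2,3,4,5,6}, so it must be 1.
(r4,c1): row 4 has {1,2,3,5}; column 1 has {1,3,5,6}, so it must be 4.
(r4,c3): row 4 has {1,2,3,4,5}; column 3 has {1,2,3,4,5}, so it must be 6.
(r6,c1): row 6 has {1,3,4,5,6}; column 1 has {1,3,4,5,6}, so it must be 2.

2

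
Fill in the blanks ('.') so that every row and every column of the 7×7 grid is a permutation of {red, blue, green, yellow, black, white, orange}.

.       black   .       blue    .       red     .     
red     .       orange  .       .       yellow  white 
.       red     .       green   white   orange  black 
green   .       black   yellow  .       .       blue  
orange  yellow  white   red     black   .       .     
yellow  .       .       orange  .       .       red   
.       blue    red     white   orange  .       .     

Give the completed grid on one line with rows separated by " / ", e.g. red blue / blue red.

white black green blue yellow red orange / red green orange black blue yellow white / blue red yellow green white orange black / green orange black yellow red white blue / orange yellow white red black blue green / yellow white blue orange green black red / black blue red white orange green yellow

Cell (r1,c1): row 1 has {red,blue,black}; column 1 has {red,green,yellow,orange} → white.
Cell (r2,c2): row 2 has {red,yellow,white,orange}; column 2 has {red,blue,yellow,black} → green.
Cell (r2,c4): row 2 has {red,green,yellow,white,orange}; column 4 has {red,blue,green,yellow,white,orange} → black.
Cell (r2,c5): row 2 has {red,green,yellow,black,white,orange}; column 5 has {black,white,orange} → blue.
Cell (r3,c1): row 3 has {red,green,black,white,orange}; column 1 has {red,green,yellow,white,orange} → blue.
Cell (r3,c3): row 3 has {red,blue,green,black,white,orange}; column 3 has {red,black,white,orange} → yellow.
Cell (r4,c5): row 4 has {blue,green,yellow,black}; column 5 has {blue,black,white,orange} → red.
Cell (r4,c6): row 4 has {red,blue,green,yellow,black}; column 6 has {red,yellow,orange} → white.
Cell (r5,c7): row 5 has {red,yellow,black,white,orange}; column 7 has {red,blue,black,white} → green.
Cell (r6,c2): row 6 has {red,yellow,orange}; column 2 has {red,blue,green,yellow,black} → white.
Cell (r6,c5): row 6 has {red,yellow,white,orange}; column 5 has {red,blue,black,white,orange} → green.
Cell (r7,c1): row 7 has {red,blue,white,orange}; column 1 has {red,blue,green,yellow,white,orange} → black.
Cell (r7,c6): row 7 has {red,blue,black,white,orange}; column 6 has {red,yellow,white,orange} → green.
Cell (r7,c7): row 7 has {red,blue,green,black,white,orange}; column 7 has {red,blue,green,black,white} → yellow.
Cell (r1,c3): row 1 has {red,blue,black,white}; column 3 has {red,yellow,black,white,orange} → green.
Cell (r1,c5): row 1 has {red,blue,green,black,white}; column 5 has {red,blue,green,black,white,orange} → yellow.
Cell (r1,c7): row 1 has {red,blue,green,yellow,black,white}; column 7 has {red,blue,green,yellow,black,white} → orange.
Cell (r4,c2): row 4 has {red,blue,green,yellow,black,white}; column 2 has {red,blue,green,yellow,black,white} → orange.
Cell (r5,c6): row 5 has {red,green,yellow,black,white,orange}; column 6 has {red,green,yellow,white,orange} → blue.
Cell (r6,c3): row 6 has {red,green,yellow,white,orange}; column 3 has {red,green,yellow,black,white,orange} → blue.
Cell (r6,c6): row 6 has {red,blue,green,yellow,white,orange}; column 6 has {red,blue,green,yellow,white,orange} → black.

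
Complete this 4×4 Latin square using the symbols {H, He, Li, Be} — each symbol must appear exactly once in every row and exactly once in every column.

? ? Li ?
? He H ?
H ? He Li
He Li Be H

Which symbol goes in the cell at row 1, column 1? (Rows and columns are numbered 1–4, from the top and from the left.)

Be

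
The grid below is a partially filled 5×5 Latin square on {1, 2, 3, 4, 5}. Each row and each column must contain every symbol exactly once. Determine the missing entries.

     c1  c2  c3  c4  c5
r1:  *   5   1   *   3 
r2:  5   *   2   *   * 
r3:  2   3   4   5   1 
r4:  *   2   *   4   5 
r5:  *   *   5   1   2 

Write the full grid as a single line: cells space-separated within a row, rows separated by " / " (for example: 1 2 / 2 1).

4 5 1 2 3 / 5 1 2 3 4 / 2 3 4 5 1 / 1 2 3 4 5 / 3 4 5 1 2

(r1,c1) = 4
(r1,c4) = 2
(r2,c4) = 3
(r2,c5) = 4
(r4,c3) = 3
(r5,c1) = 3
(r5,c2) = 4
(r2,c2) = 1
(r4,c1) = 1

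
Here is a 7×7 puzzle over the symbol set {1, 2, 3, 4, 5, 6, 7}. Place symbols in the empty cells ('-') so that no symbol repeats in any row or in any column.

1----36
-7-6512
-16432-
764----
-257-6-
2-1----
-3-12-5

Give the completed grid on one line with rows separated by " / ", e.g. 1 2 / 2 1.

1 4 2 5 7 3 6 / 4 7 3 6 5 1 2 / 5 1 6 4 3 2 7 / 7 6 4 2 1 5 3 / 3 2 5 7 4 6 1 / 2 5 1 3 6 7 4 / 6 3 7 1 2 4 5

(r2,c3) = 3
(r3,c1) = 5
(r3,c7) = 7
(r4,c5) = 1
(r4,c6) = 5
(r4,c7) = 3
(r5,c5) = 4
(r5,c7) = 1
(r6,c7) = 4
(r7,c3) = 7
(r7,c6) = 4
(r1,c3) = 2
(r1,c4) = 5
(r1,c5) = 7
(r2,c1) = 4
(r4,c4) = 2
(r5,c1) = 3
(r6,c2) = 5
(r6,c4) = 3
(r6,c5) = 6
(r6,c6) = 7
(r7,c1) = 6
(r1,c2) = 4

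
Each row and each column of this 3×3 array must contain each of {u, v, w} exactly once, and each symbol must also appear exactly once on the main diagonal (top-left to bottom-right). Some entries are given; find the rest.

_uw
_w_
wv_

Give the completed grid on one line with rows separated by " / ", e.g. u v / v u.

(r1,c1) = v
(r2,c1) = u
(r2,c3) = v
(r3,c3) = u

v u w / u w v / w v u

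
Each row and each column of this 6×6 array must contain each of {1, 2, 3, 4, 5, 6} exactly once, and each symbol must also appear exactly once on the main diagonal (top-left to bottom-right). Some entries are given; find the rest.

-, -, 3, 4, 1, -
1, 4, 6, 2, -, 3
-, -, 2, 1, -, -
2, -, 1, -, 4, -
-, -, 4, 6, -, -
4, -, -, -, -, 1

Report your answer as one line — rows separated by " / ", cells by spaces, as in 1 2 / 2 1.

6 2 3 4 1 5 / 1 4 6 2 5 3 / 3 5 2 1 6 4 / 2 3 1 5 4 6 / 5 1 4 6 3 2 / 4 6 5 3 2 1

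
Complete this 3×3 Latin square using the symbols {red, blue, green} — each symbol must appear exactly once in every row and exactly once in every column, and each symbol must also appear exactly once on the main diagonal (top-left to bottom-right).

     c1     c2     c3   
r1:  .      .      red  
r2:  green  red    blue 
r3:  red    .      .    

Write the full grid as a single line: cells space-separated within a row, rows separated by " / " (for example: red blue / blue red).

blue green red / green red blue / red blue green

(r1,c1) = blue
(r1,c2) = green
(r3,c2) = blue
(r3,c3) = green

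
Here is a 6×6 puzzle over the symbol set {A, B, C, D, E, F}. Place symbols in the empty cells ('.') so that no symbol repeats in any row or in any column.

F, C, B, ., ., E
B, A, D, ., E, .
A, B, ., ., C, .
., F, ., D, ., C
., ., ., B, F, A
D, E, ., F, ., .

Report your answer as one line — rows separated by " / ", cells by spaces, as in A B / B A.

F C B A D E / B A D C E F / A B F E C D / E F A D B C / C D E B F A / D E C F A B

Cell (r1,c4): row 1 has {B,C,E,F}; column 4 has {B,D,F} → A.
Cell (r1,c5): row 1 has {A,B,C,E,F}; column 5 has {C,E,F} → D.
Cell (r2,c4): row 2 has {A,B,D,E}; column 4 has {A,B,D,F} → C.
Cell (r2,c6): row 2 has {A,B,C,D,E}; column 6 has {A,C,E} → F.
Cell (r3,c4): row 3 has {A,B,C}; column 4 has {A,B,C,D,F} → E.
Cell (r3,c6): row 3 has {A,B,C,E}; column 6 has {A,C,E,F} → D.
Cell (r4,c1): row 4 has {C,D,F}; column 1 has {A,B,D,F} → E.
Cell (r4,c3): row 4 has {C,D,E,F}; column 3 has {B,D} → A.
Cell (r4,c5): row 4 has {A,C,D,E,F}; column 5 has {C,D,E,F} → B.
Cell (r5,c1): row 5 has {A,B,F}; column 1 has {A,B,D,E,F} → C.
Cell (r5,c2): row 5 has {A,B,C,F}; column 2 has {A,B,C,E,F} → D.
Cell (r5,c3): row 5 has {A,B,C,D,F}; column 3 has {A,B,D} → E.
Cell (r6,c3): row 6 has {D,E,F}; column 3 has {A,B,D,E} → C.
Cell (r6,c5): row 6 has {C,D,E,F}; column 5 has {B,C,D,E,F} → A.
Cell (r6,c6): row 6 has {A,C,D,E,F}; column 6 has {A,C,D,E,F} → B.
Cell (r3,c3): row 3 has {A,B,C,D,E}; column 3 has {A,B,C,D,E} → F.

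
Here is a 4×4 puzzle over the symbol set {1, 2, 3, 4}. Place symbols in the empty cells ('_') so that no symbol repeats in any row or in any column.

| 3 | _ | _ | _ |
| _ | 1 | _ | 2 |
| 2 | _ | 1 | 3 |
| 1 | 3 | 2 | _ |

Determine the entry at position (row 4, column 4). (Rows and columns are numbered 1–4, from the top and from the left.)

4

(r1,c3): row 1 has {3}; column 3 has {1,2}, so it must be 4.
(r1,c4): row 1 has {3,4}; column 4 has {2,3}, so it must be 1.
(r2,c1): row 2 has {1,2}; column 1 has {1,2,3}, so it must be 4.
(r2,c3): row 2 has {1,2,4}; column 3 has {1,2,4}, so it must be 3.
(r3,c2): row 3 has {1,2,3}; column 2 has {1,3}, so it must be 4.
(r4,c4): row 4 has {1,2,3}; column 4 has {1,2,3}, so it must be 4.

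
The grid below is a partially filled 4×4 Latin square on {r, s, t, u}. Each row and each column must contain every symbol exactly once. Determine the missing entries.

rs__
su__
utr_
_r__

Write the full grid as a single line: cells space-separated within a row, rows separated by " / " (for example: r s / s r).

Cell (r2,c3): row 2 has {s,u}; column 3 has {r} → t.
Cell (r2,c4): row 2 has {s,t,u}; column 4 is empty so far → r.
Cell (r3,c4): row 3 has {r,t,u}; column 4 has {r} → s.
Cell (r4,c1): row 4 has {r}; column 1 has {r,s,u} → t.
Cell (r4,c4): row 4 has {r,t}; column 4 has {r,s} → u.
Cell (r1,c3): row 1 has {r,s}; column 3 has {r,t} → u.
Cell (r1,c4): row 1 has {r,s,u}; column 4 has {r,s,u} → t.
Cell (r4,c3): row 4 has {r,t,u}; column 3 has {r,t,u} → s.

r s u t / s u t r / u t r s / t r s u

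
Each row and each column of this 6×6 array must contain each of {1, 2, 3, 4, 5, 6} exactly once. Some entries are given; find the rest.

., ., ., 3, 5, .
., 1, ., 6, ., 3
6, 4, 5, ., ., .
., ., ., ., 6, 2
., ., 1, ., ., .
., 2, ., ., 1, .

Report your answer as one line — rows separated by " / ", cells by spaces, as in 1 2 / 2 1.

1 6 2 3 5 4 / 5 1 4 6 2 3 / 6 4 5 2 3 1 / 4 5 3 1 6 2 / 2 3 1 5 4 6 / 3 2 6 4 1 5

(r1,c2) = 6
(r3,c6) = 1
(r1,c6) = 4
(r3,c4) = 2
(r3,c5) = 3
(r1,c3) = 2
(r2,c3) = 4
(r2,c5) = 2
(r4,c3) = 3
(r5,c5) = 4
(r6,c3) = 6
(r6,c6) = 5
(r1,c1) = 1
(r2,c1) = 5
(r4,c1) = 4
(r4,c2) = 5
(r4,c4) = 1
(r5,c2) = 3
(r5,c4) = 5
(r5,c6) = 6
(r6,c1) = 3
(r6,c4) = 4
(r5,c1) = 2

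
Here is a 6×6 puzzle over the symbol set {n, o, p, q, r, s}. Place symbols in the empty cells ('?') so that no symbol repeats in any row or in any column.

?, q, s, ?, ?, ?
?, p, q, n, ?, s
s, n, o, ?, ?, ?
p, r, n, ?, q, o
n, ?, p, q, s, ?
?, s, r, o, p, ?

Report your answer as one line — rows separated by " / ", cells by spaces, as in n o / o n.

o q s r n p / r p q n o s / s n o p r q / p r n s q o / n o p q s r / q s r o p n

(r3,c5) = r
(r4,c4) = s
(r5,c2) = o
(r5,c6) = r
(r6,c1) = q
(r6,c6) = n
(r1,c6) = p
(r2,c5) = o
(r3,c4) = p
(r3,c6) = q
(r1,c4) = r
(r1,c5) = n
(r2,c1) = r
(r1,c1) = o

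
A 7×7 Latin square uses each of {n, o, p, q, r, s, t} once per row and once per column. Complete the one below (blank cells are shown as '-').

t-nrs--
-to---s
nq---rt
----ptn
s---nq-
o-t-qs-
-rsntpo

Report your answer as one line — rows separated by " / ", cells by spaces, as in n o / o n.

t p n r s o q / p t o q r n s / n q p s o r t / r s q o p t n / s o r t n q p / o n t p q s r / q r s n t p o

Cell (r1,c6): row 1 has {n,r,s,t}; column 6 has {p,q,r,s,t} → o.
Cell (r2,c5): row 2 has {o,s,t}; column 5 has {n,p,q,s,t} → r.
Cell (r2,c6): row 2 has {o,r,s,t}; column 6 has {o,p,q,r,s,t} → n.
Cell (r3,c3): row 3 has {n,q,r,t}; column 3 has {n,o,s,t} → p.
Cell (r3,c5): row 3 has {n,p,q,r,t}; column 5 has {n,p,q,r,s,t} → o.
Cell (r5,c3): row 5 has {n,q,s}; column 3 has {n,o,p,s,t} → r.
Cell (r5,c7): row 5 has {n,q,r,s}; column 7 has {n,o,s,t} → p.
Cell (r6,c4): row 6 has {o,q,s,t}; column 4 has {n,r} → p.
Cell (r6,c7): row 6 has {o,p,q,s,t}; column 7 has {n,o,p,s,t} → r.
Cell (r7,c1): row 7 has {n,o,p,r,s,t}; column 1 has {n,o,s,t} → q.
Cell (r1,c2): row 1 has {n,o,r,s,t}; column 2 has {q,r,t} → p.
Cell (r1,c7): row 1 has {n,o,p,r,s,t}; column 7 has {n,o,p,r,s,t} → q.
Cell (r2,c1): row 2 has {n,o,r,s,t}; column 1 has {n,o,q,s,t} → p.
Cell (r2,c4): row 2 has {n,o,p,r,s,t}; column 4 has {n,p,r} → q.
Cell (r3,c4): row 3 has {n,o,p,q,r,t}; column 4 has {n,p,q,r} → s.
Cell (r4,c1): row 4 has {n,p,t}; column 1 has {n,o,p,q,s,t} → r.
Cell (r4,c3): row 4 has {n,p,r,t}; column 3 has {n,o,p,r,s,t} → q.
Cell (r4,c4): row 4 has {n,p,q,r,t}; column 4 has {n,p,q,r,s} → o.
Cell (r5,c2): row 5 has {n,p,q,r,s}; column 2 has {p,q,r,t} → o.
Cell (r5,c4): row 5 has {n,o,p,q,r,s}; column 4 has {n,o,p,q,r,s} → t.
Cell (r6,c2): row 6 has {o,p,q,r,s,t}; column 2 has {o,p,q,r,t} → n.
Cell (r4,c2): row 4 has {n,o,p,q,r,t}; column 2 has {n,o,p,q,r,t} → s.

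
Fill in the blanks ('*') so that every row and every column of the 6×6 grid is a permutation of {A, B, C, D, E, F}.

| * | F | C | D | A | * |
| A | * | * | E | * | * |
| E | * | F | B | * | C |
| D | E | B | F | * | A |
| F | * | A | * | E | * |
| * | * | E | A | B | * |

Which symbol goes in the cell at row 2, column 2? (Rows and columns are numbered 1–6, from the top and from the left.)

(r1,c1): row 1 has {A,C,D,F}; column 1 has {A,D,E,F}, so it must be B.
(r1,c6): row 1 has {A,B,C,D,F}; column 6 has {A,C}, so it must be E.
(r2,c3): row 2 has {A,E}; column 3 has {A,B,C,E,F}, so it must be D.
(r3,c5): row 3 has {B,C,E,F}; column 5 has {A,B,E}, so it must be D.
(r4,c5): row 4 has {A,B,D,E,F}; column 5 has {A,B,D,E}, so it must be C.
(r5,c4): row 5 has {A,E,F}; column 4 has {A,B,D,E,F}, so it must be C.
(r6,c1): row 6 has {A,B,E}; column 1 has {A,B,D,E,F}, so it must be C.
(r6,c2): row 6 has {A,B,C,E}; column 2 has {E,F}, so it must be D.
(r6,c6): row 6 has {A,B,C,D,E}; column 6 has {A,C,E}, so it must be F.
(r2,c5): row 2 has {A,D,E}; column 5 has {A,B,C,D,E}, so it must be F.
(r2,c6): row 2 has {A,D,E,F}; column 6 has {A,C,E,F}, so it must be B.
(r3,c2): row 3 has {B,C,D,E,F}; column 2 has {D,E,F}, so it must be A.
(r5,c2): row 5 has {A,C,E,F}; column 2 has {A,D,E,F}, so it must be B.
(r5,c6): row 5 has {A,B,C,E,F}; column 6 has {A,B,C,E,F}, so it must be D.
(r2,c2): row 2 has {A,B,D,E,F}; column 2 has {A,B,D,E,F}, so it must be C.

C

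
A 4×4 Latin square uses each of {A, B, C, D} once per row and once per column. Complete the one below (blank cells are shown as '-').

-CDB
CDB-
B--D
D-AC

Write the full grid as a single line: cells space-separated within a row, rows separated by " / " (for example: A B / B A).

A C D B / C D B A / B A C D / D B A C

(r1,c1) = A
(r2,c4) = A
(r3,c2) = A
(r3,c3) = C
(r4,c2) = B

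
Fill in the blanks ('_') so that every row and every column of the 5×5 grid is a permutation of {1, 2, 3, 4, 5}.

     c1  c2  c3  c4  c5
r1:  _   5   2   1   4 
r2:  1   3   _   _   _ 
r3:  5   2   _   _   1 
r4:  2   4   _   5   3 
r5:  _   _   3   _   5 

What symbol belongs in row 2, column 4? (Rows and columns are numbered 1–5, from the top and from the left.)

Cell (r1,c1): row 1 has {1,2,4,5}; column 1 has {1,2,5} → 3.
Cell (r2,c5): row 2 has {1,3}; column 5 has {1,3,4,5} → 2.
Cell (r3,c3): row 3 has {1,2,5}; column 3 has {2,3} → 4.
Cell (r3,c4): row 3 has {1,2,4,5}; column 4 has {1,5} → 3.
Cell (r4,c3): row 4 has {2,3,4,5}; column 3 has {2,3,4} → 1.
Cell (r5,c1): row 5 has {3,5}; column 1 has {1,2,3,5} → 4.
Cell (r5,c2): row 5 has {3,4,5}; column 2 has {2,3,4,5} → 1.
Cell (r5,c4): row 5 has {1,3,4,5}; column 4 has {1,3,5} → 2.
Cell (r2,c3): row 2 has {1,2,3}; column 3 has {1,2,3,4} → 5.
Cell (r2,c4): row 2 has {1,2,3,5}; column 4 has {1,2,3,5} → 4.

4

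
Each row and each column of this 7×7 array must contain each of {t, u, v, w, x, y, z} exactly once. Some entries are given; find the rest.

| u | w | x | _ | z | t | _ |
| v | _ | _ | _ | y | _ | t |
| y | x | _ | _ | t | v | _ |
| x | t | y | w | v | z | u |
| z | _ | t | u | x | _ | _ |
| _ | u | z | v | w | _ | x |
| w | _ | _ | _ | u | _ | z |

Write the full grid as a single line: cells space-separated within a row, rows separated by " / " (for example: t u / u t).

u w x y z t v / v z w x y u t / y x u z t v w / x t y w v z u / z v t u x w y / t u z v w y x / w y v t u x z

row 1 has {t,u,w,x,z}; column 4 has {u,v,w} — only y is left for (r1,c4).
row 1 has {t,u,w,x,y,z}; column 7 has {t,u,x,z} — only v is left for (r1,c7).
row 2 has {t,v,y}; column 2 has {t,u,w,x} — only z is left for (r2,c2).
row 2 has {t,v,y,z}; column 4 has {u,v,w,y} — only x is left for (r2,c4).
row 3 has {t,v,x,y}; column 4 has {u,v,w,x,y} — only z is left for (r3,c4).
row 3 has {t,v,x,y,z}; column 7 has {t,u,v,x,z} — only w is left for (r3,c7).
row 5 has {t,u,x,z}; column 7 has {t,u,v,w,x,z} — only y is left for (r5,c7).
row 6 has {u,v,w,x,z}; column 1 has {u,v,w,x,y,z} — only t is left for (r6,c1).
row 6 has {t,u,v,w,x,z}; column 6 has {t,v,z} — only y is left for (r6,c6).
row 7 has {u,w,z}; column 3 has {t,x,y,z} — only v is left for (r7,c3).
row 7 has {u,v,w,z}; column 4 has {u,v,w,x,y,z} — only t is left for (r7,c4).
row 7 has {t,u,v,w,z}; column 6 has {t,v,y,z} — only x is left for (r7,c6).
row 3 has {t,v,w,x,y,z}; column 3 has {t,v,x,y,z} — only u is left for (r3,c3).
row 5 has {t,u,x,y,z}; column 2 has {t,u,w,x,z} — only v is left for (r5,c2).
row 5 has {t,u,v,x,y,z}; column 6 has {t,v,x,y,z} — only w is left for (r5,c6).
row 7 has {t,u,v,w,x,z}; column 2 has {t,u,v,w,x,z} — only y is left for (r7,c2).
row 2 has {t,v,x,y,z}; column 3 has {t,u,v,x,y,z} — only w is left for (r2,c3).
row 2 has {t,v,w,x,y,z}; column 6 has {t,v,w,x,y,z} — only u is left for (r2,c6).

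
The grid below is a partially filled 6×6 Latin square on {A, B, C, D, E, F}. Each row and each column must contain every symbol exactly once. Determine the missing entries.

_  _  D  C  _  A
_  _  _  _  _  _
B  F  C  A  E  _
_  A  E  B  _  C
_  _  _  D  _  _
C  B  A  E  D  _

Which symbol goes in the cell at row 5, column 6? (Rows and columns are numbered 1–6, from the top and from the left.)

At row 1, column 2: row 1 has {A,C,D}; column 2 has {A,B,F}; that leaves E.
At row 2, column 4: row 2 is empty so far; column 4 has {A,B,C,D,E}; that leaves F.
At row 3, column 6: row 3 has {A,B,C,E,F}; column 6 has {A,C}; that leaves D.
At row 4, column 5: row 4 has {A,B,C,E}; column 5 has {D,E}; that leaves F.
At row 5, column 2: row 5 has {D}; column 2 has {A,B,E,F}; that leaves C.
At row 6, column 6: row 6 has {A,B,C,D,E}; column 6 has {A,C,D}; that leaves F.
At row 1, column 1: row 1 has {A,C,D,E}; column 1 has {B,C}; that leaves F.
At row 1, column 5: row 1 has {A,C,D,E,F}; column 5 has {D,E,F}; that leaves B.
At row 2, column 2: row 2 has {F}; column 2 has {A,B,C,E,F}; that leaves D.
At row 2, column 3: row 2 has {D,F}; column 3 has {A,C,D,E}; that leaves B.
At row 2, column 6: row 2 has {B,D,F}; column 6 has {A,C,D,F}; that leaves E.
At row 4, column 1: row 4 has {A,B,C,E,F}; column 1 has {B,C,F}; that leaves D.
At row 5, column 3: row 5 has {C,D}; column 3 has {A,B,C,D,E}; that leaves F.
At row 5, column 5: row 5 has {C,D,F}; column 5 has {B,D,E,F}; that leaves A.
At row 5, column 6: row 5 has {A,C,D,F}; column 6 has {A,C,D,E,F}; that leaves B.

B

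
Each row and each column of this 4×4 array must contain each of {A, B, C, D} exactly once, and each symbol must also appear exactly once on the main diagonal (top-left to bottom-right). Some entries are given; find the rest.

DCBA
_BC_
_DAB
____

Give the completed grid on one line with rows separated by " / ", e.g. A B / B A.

row 2 has {B,C}; column 1 has {D} — only A is left for (r2,c1).
row 2 has {A,B,C}; column 4 has {A,B} — only D is left for (r2,c4).
row 3 has {A,B,D}; column 1 has {A,D} — only C is left for (r3,c1).
row 4 is empty so far; column 1 has {A,C,D} — only B is left for (r4,c1).
row 4 has {B}; column 2 has {B,C,D} — only A is left for (r4,c2).
row 4 has {A,B}; column 3 has {A,B,C} — only D is left for (r4,c3).
row 4 has {A,B,D}; column 4 has {A,B,D}; the diagonal has {A,B,D} — only C is left for (r4,c4).

D C B A / A B C D / C D A B / B A D C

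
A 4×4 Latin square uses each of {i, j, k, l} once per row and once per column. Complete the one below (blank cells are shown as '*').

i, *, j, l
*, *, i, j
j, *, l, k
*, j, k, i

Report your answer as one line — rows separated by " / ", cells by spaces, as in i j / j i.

(r1,c2): row 1 has {i,j,l}; column 2 has {j}, so it must be k.
(r2,c2): row 2 has {i,j}; column 2 has {j,k}, so it must be l.
(r3,c2): row 3 has {j,k,l}; column 2 has {j,k,l}, so it must be i.
(r4,c1): row 4 has {i,j,k}; column 1 has {i,j}, so it must be l.
(r2,c1): row 2 has {i,j,l}; column 1 has {i,j,l}, so it must be k.

i k j l / k l i j / j i l k / l j k i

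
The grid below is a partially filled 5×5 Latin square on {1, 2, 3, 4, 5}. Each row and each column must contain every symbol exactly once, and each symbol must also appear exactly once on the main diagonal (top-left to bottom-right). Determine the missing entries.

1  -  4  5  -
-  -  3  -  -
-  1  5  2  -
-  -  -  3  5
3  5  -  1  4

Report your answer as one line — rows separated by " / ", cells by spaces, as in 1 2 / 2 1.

1 3 4 5 2 / 5 2 3 4 1 / 4 1 5 2 3 / 2 4 1 3 5 / 3 5 2 1 4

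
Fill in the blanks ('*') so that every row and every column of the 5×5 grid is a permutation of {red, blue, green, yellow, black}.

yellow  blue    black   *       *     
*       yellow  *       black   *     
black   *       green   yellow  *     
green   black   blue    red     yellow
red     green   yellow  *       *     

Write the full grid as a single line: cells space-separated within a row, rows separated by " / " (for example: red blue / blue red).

yellow blue black green red / blue yellow red black green / black red green yellow blue / green black blue red yellow / red green yellow blue black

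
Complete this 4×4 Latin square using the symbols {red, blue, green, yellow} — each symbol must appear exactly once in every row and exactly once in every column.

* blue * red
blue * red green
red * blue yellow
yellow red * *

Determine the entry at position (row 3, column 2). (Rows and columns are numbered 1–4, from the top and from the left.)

row 1 has {red,blue}; column 1 has {red,blue,yellow} — only green is left for (r1,c1).
row 1 has {red,blue,green}; column 3 has {red,blue} — only yellow is left for (r1,c3).
row 2 has {red,blue,green}; column 2 has {red,blue} — only yellow is left for (r2,c2).
row 3 has {red,blue,yellow}; column 2 has {red,blue,yellow} — only green is left for (r3,c2).

green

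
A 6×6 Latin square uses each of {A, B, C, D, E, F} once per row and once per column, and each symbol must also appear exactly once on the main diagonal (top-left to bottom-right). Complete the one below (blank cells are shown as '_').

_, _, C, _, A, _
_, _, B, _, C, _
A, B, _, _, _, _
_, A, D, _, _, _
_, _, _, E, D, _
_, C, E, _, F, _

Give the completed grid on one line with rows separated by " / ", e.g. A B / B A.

(r3,c3) = F
(r3,c5) = E
(r4,c5) = B
(r5,c2) = F
(r5,c3) = A
(r2,c2) = E
(r4,c4) = C
(r1,c1) = B
(r1,c2) = D
(r1,c4) = F
(r1,c6) = E
(r3,c4) = D
(r3,c6) = C
(r4,c6) = F
(r5,c1) = C
(r5,c6) = B
(r6,c1) = D
(r6,c6) = A
(r2,c1) = F
(r2,c4) = A
(r2,c6) = D
(r4,c1) = E
(r6,c4) = B

B D C F A E / F E B A C D / A B F D E C / E A D C B F / C F A E D B / D C E B F A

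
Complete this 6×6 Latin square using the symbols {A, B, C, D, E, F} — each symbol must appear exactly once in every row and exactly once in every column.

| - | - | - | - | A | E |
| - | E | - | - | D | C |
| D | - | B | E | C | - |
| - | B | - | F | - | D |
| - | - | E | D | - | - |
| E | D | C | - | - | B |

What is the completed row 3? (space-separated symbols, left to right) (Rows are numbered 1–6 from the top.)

D A B E C F

(r4,c3) = A
(r4,c5) = E
(r6,c4) = A
(r6,c5) = F
(r2,c3) = F
(r2,c4) = B
(r4,c1) = C
(r5,c5) = B
(r1,c3) = D
(r1,c4) = C
(r2,c1) = A
(r5,c1) = F
(r5,c6) = A
(r1,c1) = B
(r1,c2) = F
(r3,c2) = A
(r3,c6) = F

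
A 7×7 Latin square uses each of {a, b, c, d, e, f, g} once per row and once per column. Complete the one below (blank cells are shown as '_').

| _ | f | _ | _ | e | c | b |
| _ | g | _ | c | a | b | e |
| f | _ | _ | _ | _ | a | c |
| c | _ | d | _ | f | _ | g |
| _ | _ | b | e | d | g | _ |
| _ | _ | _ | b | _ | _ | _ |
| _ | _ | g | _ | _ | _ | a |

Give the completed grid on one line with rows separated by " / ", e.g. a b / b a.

g f a d e c b / d g f c a b e / f d e g b a c / c b d a f e g / a c b e d g f / e a c b g f d / b e g f c d a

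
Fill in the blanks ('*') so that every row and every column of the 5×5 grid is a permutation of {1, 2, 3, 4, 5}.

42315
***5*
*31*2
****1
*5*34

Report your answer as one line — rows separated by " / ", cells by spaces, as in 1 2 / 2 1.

4 2 3 1 5 / 2 1 4 5 3 / 5 3 1 4 2 / 3 4 5 2 1 / 1 5 2 3 4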